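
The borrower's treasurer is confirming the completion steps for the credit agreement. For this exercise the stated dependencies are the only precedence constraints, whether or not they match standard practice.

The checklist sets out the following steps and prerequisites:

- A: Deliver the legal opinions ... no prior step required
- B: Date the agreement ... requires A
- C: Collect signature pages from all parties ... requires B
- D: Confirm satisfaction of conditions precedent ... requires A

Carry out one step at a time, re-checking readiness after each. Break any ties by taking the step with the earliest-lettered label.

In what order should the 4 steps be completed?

A B C D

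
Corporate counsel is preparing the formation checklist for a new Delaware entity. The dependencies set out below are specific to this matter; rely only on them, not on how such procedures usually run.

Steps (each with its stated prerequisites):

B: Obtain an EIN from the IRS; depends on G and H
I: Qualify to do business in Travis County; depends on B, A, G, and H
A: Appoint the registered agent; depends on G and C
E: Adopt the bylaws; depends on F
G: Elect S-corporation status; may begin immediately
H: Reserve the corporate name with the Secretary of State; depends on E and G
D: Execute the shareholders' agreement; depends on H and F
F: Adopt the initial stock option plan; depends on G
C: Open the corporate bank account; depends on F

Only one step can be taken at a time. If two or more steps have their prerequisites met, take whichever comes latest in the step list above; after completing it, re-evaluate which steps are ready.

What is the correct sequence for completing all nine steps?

G → F → C → E → H → D → A → B → I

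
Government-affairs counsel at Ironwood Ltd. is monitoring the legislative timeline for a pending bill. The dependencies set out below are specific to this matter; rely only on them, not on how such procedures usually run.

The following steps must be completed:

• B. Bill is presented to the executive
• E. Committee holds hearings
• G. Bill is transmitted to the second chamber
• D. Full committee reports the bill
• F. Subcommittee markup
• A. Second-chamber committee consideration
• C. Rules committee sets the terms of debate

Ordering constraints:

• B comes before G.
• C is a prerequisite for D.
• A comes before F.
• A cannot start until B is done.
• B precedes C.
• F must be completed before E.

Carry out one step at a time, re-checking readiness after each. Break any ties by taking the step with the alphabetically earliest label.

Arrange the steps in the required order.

B A C D F E G

B has no prerequisites → B first.
Ready: A, C and G. A has the earlier label → A.
Ready: C, F and G. C has the earlier label → C.
D now also ready, so the ready set is {D, F, G}; D has the earlier label → D.
Now F and G have their prerequisites met. F has the earlier label, so F next.
E now also ready, so the ready set is {E, G}; E has the earlier label → E.
G needed B, now all done → G.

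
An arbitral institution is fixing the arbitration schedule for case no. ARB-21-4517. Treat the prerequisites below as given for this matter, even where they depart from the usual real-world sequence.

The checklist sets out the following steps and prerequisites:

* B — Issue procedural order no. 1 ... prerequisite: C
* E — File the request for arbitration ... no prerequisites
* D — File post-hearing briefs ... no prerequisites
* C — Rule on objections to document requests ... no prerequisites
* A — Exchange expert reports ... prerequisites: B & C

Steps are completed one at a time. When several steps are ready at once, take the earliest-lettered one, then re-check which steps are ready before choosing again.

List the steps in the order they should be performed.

Nothing is required for C, D and E. C has the earlier label → C first.
B, D and E are all available; B has the earlier label → B.
Now A, D and E have their prerequisites met. A has the earlier label, so A next.
Now D and E have their prerequisites met. D has the earlier label, so D next.
That leaves E as the only ready step → E.

C, B, A, D, E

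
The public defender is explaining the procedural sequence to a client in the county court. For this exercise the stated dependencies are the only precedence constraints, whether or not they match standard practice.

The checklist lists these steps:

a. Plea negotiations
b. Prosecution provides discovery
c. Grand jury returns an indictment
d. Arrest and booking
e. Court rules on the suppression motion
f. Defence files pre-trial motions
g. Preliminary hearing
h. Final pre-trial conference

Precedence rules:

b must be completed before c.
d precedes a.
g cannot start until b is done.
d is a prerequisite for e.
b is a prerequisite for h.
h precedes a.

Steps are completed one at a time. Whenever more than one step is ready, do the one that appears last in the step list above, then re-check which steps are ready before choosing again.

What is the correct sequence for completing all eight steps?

f → d → e → b → h → g → c → a

f, d and b have no prerequisites; f is listed later, so f is first.
Now d and b have their prerequisites met. d is listed later, so d next.
e and b are both available; e is listed later → e.
b is the only step now ready → b.
h, g and c are all available; h is listed later → h.
Now g, c and a have their prerequisites met. g is listed later, so g next.
Ready: c and a. c is listed later → c.
a is the only step now ready → a.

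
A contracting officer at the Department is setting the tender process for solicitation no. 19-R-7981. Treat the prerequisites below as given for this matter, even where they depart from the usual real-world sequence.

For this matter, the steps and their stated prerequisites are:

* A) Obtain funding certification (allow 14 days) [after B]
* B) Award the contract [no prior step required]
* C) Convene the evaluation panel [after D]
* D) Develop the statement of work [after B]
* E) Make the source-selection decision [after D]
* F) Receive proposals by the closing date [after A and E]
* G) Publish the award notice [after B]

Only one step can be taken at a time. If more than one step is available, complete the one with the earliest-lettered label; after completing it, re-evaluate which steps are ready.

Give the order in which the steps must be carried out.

Only B has no prerequisites, so it is first.
Now A, D and G have their prerequisites met. A has the earlier label, so A next.
Now D and G have their prerequisites met. D has the earlier label, so D next.
C and E now also ready, so the ready set is {C, E, G}; C has the earlier label → C.
Now E and G have their prerequisites met. E has the earlier label, so E next.
F now also ready, so the ready set is {F, G}; F has the earlier label → F.
Next only G has its prerequisites met → G.

B A D C E F G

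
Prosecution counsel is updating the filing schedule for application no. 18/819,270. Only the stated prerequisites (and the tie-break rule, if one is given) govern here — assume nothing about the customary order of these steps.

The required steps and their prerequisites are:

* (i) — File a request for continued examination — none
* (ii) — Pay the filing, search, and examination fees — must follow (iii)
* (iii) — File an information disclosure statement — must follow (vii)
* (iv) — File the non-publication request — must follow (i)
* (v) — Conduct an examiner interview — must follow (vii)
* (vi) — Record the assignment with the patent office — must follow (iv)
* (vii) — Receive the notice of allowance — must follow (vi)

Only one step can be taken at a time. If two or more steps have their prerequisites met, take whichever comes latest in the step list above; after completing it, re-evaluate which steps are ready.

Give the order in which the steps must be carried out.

(i) has no prerequisites → (i) first.
(iv) is the only step now ready → (iv).
That leaves (vi) as the only ready step → (vi).
(vii) needed (vi), now all done → (vii).
Ready: (v) and (iii). (v) is listed later → (v).
That leaves (iii) as the only ready step → (iii).
Next only (ii) has its prerequisites met → (ii).

(i), (iv), (vi), (vii), (v), (iii), (ii)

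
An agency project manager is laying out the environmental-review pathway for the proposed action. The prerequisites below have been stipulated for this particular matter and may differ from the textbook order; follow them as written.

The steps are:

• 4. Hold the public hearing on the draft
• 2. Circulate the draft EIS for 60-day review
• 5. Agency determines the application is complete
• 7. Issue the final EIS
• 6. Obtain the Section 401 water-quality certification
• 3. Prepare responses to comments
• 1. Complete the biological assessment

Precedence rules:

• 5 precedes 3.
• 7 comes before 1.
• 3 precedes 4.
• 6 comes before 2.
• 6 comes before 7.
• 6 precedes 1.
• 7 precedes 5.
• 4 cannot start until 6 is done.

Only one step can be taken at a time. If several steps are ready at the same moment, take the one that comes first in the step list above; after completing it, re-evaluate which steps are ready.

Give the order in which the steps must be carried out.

6 → 2 → 7 → 5 → 3 → 4 → 1

6 is the only step with nothing outstanding, so it goes first.
Now 2 and 7 have their prerequisites met. 2 is listed earlier, so 2 next.
7 needed 6, now all done → 7.
5 and 1 are both available; 5 is listed earlier → 5.
Now 3 and 1 have their prerequisites met. 3 is listed earlier, so 3 next.
4 now also ready, so the ready set is {4, 1}; 4 is listed earlier → 4.
That leaves 1 as the only ready step → 1.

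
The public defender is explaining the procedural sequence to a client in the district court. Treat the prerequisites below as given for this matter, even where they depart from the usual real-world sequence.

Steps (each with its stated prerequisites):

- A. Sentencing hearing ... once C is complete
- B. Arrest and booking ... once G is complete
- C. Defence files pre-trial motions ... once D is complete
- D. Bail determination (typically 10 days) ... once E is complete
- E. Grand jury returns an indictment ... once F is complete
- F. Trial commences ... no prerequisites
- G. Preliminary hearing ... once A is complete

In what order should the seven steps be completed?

F is the only step with nothing outstanding, so it goes first.
E is the only step now ready → E.
That leaves D as the only ready step → D.
C is the only step now ready → C.
That leaves A as the only ready step → A.
G needed A, now all done → G.
Next only B has its prerequisites met → B.

F → E → D → C → A → G → B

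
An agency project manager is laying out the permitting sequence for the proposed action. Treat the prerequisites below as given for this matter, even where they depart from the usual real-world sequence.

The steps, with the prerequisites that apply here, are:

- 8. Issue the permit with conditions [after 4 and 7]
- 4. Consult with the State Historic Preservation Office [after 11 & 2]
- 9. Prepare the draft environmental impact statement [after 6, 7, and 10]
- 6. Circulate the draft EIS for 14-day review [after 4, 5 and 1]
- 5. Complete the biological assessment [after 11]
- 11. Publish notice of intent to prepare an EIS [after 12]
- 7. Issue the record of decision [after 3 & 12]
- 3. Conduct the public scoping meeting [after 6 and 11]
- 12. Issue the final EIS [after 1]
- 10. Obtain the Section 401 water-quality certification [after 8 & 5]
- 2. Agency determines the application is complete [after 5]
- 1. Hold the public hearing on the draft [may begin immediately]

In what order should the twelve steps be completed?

1 has no prerequisites → 1 first.
12 needed 1, now all done → 12.
11 needed 12, now all done → 11.
5 needed 11, now all done → 5.
Next only 2 has its prerequisites met → 2.
That leaves 4 as the only ready step → 4.
6 is the only step now ready → 6.
Next only 3 has its prerequisites met → 3.
That leaves 7 as the only ready step → 7.
8 needed 4 and 7, now all done → 8.
10 needed 8 and 5, now all done → 10.
Next only 9 has its prerequisites met → 9.

1, 12, 11, 5, 2, 4, 6, 3, 7, 8, 10, 9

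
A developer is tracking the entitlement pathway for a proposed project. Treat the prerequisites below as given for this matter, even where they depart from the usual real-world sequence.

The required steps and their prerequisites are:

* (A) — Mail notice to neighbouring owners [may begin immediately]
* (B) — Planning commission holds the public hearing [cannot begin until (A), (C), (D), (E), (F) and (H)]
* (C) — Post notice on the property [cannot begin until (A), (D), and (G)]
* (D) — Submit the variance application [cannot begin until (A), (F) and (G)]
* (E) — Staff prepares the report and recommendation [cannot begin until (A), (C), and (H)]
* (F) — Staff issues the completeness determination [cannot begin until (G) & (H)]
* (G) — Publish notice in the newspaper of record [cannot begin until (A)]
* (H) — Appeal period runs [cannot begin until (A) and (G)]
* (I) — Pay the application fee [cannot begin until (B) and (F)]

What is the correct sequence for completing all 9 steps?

(A) (G) (H) (F) (D) (C) (E) (B) (I)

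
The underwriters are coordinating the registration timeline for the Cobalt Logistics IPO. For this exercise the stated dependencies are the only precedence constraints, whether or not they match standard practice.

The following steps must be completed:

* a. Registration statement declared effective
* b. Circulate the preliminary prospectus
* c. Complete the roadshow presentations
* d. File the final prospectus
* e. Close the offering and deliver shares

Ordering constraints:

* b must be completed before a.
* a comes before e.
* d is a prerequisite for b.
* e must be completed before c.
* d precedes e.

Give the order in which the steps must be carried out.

d, b, a, e, c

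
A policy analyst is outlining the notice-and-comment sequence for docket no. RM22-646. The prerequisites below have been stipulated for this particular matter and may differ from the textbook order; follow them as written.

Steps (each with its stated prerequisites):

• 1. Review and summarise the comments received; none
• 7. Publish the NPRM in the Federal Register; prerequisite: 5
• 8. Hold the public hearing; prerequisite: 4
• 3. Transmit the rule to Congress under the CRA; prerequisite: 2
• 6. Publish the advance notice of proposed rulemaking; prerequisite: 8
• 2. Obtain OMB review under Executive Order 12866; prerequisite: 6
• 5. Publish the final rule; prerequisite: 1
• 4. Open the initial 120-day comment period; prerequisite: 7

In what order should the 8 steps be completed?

1, 5, 7, 4, 8, 6, 2, 3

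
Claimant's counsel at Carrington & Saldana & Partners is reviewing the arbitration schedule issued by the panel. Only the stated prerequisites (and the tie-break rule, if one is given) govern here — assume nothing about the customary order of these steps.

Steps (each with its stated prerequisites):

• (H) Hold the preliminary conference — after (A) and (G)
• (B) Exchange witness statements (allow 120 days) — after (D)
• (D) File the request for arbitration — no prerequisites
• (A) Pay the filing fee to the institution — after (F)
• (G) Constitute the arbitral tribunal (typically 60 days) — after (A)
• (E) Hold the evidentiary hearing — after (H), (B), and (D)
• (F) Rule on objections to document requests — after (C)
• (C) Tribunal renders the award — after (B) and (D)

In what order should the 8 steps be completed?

Only (D) has no prerequisites, so it is first.
(B) is the only step now ready → (B).
(C) is the only step now ready → (C).
(F) needed (C), now all done → (F).
(A) needed (F), now all done → (A).
(G) needed (A), now all done → (G).
(H) needed (A) and (G), now all done → (H).
(E) is the only step now ready → (E).

(D) → (B) → (C) → (F) → (A) → (G) → (H) → (E)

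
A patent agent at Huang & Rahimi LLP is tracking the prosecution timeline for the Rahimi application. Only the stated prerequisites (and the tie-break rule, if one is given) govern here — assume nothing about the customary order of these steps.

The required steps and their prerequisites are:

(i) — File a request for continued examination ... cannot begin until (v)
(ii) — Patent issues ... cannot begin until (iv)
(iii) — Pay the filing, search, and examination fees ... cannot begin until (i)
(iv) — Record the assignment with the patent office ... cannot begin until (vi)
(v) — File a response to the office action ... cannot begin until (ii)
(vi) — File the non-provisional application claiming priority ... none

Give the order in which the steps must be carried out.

Only (vi) has no prerequisites, so it is first.
Next only (iv) has its prerequisites met → (iv).
That leaves (ii) as the only ready step → (ii).
Next only (v) has its prerequisites met → (v).
Next only (i) has its prerequisites met → (i).
(iii) is the only step now ready → (iii).

(vi), (iv), (ii), (v), (i), (iii)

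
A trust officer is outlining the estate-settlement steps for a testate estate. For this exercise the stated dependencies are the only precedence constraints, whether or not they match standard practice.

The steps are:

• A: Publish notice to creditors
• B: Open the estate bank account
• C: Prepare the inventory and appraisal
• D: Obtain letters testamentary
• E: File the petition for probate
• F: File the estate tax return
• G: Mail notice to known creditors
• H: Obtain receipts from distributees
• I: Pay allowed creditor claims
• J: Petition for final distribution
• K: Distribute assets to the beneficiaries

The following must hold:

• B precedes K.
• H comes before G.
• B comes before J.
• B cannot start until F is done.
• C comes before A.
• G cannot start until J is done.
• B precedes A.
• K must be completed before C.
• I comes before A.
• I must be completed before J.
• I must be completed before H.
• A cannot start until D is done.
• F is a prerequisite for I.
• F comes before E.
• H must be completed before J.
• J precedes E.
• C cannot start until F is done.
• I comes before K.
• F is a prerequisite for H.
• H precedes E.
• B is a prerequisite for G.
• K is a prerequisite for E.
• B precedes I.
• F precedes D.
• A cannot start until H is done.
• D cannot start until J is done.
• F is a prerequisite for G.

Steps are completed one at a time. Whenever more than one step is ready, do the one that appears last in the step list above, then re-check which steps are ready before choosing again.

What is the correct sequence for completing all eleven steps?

F has no prerequisites → F first.
B needed F, now all done → B.
Next only I has its prerequisites met → I.
Now K and H have their prerequisites met. K is listed later, so K next.
Ready: H and C. H is listed later → H.
J now also ready, so the ready set is {J, C}; J is listed later → J.
G, E and D now also ready, so the ready set is {G, E, D, C}; G is listed later → G.
Now E, D and C have their prerequisites met. E is listed later, so E next.
Now D and C have their prerequisites met. D is listed later, so D next.
C needed K and F, now all done → C.
A is the only step now ready → A.

F, B, I, K, H, J, G, E, D, C, A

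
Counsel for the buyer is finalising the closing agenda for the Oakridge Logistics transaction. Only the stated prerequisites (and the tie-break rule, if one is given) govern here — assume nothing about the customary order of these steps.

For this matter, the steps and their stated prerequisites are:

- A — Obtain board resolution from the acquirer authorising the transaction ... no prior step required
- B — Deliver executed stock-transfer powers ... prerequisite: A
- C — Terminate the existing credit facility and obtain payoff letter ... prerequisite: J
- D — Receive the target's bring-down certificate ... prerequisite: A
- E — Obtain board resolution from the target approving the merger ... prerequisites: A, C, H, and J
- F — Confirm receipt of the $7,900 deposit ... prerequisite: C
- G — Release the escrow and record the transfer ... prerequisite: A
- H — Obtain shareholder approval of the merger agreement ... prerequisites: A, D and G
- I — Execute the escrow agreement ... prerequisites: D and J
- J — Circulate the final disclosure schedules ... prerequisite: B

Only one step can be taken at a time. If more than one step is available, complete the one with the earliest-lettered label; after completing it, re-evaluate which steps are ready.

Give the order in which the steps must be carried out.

A has no prerequisites → A first.
B, D and G are all available; B has the earlier label → B.
J now also ready, so the ready set is {D, G, J}; D has the earlier label → D.
Now G and J have their prerequisites met. G has the earlier label, so G next.
Now H and J have their prerequisites met. H has the earlier label, so H next.
J is the only step now ready → J.
C and I are both available; C has the earlier label → C.
E, F and I are all available; E has the earlier label → E.
F and I are both available; F has the earlier label → F.
I needed D and J, now all done → I.

A, B, D, G, H, J, C, E, F, I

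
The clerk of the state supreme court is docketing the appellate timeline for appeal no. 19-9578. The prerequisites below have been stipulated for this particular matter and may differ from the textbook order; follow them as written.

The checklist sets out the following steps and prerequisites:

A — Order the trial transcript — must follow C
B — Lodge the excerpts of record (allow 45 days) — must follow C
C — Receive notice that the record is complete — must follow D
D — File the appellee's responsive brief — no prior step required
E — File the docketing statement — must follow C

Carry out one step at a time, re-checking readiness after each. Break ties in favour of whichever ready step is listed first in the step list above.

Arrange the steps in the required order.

D has no prerequisites → D first.
C is the only step now ready → C.
Ready: A, B and E. A is listed earlier → A.
Now B and E have their prerequisites met. B is listed earlier, so B next.
E needed C, now all done → E.

D, C, A, B, E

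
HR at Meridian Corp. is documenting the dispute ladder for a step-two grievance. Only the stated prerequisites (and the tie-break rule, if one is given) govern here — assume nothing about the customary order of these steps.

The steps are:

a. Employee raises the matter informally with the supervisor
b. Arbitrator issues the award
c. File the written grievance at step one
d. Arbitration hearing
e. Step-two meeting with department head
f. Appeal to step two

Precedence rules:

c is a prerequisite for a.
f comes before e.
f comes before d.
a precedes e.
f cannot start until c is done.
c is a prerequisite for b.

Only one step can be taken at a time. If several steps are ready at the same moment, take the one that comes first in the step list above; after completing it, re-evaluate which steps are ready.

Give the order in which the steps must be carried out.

c → a → b → f → d → e

c has no prerequisites → c first.
Ready: a, b and f. a is listed earlier → a.
b and f are both available; b is listed earlier → b.
f is the only step now ready → f.
d and e are both available; d is listed earlier → d.
Next only e has its prerequisites met → e.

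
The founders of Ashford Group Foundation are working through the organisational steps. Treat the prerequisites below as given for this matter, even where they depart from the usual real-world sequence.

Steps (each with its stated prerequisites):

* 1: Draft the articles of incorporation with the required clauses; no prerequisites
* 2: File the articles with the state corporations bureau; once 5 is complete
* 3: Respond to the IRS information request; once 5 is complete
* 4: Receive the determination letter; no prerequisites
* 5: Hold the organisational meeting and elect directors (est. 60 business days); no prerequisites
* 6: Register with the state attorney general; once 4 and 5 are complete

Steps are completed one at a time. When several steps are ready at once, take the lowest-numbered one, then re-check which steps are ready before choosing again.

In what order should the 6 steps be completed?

1 → 4 → 5 → 2 → 3 → 6

Nothing is required for 1, 4 and 5. 1 has the earlier label → 1 first.
Ready: 4 and 5. 4 has the earlier label → 4.
Next only 5 has its prerequisites met → 5.
Ready: 2, 3 and 6. 2 has the earlier label → 2.
3 and 6 are both available; 3 has the earlier label → 3.
6 is the only step now ready → 6.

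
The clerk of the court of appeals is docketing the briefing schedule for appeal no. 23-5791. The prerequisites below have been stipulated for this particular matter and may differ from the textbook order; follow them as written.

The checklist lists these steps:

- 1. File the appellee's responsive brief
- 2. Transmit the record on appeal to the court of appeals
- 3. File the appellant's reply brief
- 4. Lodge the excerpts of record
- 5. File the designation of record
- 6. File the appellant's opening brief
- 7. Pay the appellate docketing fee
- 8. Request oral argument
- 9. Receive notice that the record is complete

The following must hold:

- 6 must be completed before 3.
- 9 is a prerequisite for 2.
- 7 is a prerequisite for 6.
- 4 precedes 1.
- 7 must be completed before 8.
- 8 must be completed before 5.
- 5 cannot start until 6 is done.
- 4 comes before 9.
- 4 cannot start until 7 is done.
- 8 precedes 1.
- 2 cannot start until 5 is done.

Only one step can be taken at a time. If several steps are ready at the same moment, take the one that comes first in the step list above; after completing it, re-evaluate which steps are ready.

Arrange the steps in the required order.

7, 4, 6, 3, 8, 1, 5, 9, 2

7 has no prerequisites → 7 first.
4, 6 and 8 are all available; 4 is listed earlier → 4.
6, 8 and 9 are all available; 6 is listed earlier → 6.
3, 8 and 9 are all available; 3 is listed earlier → 3.
8 and 9 are both available; 8 is listed earlier → 8.
1 and 5 now also ready, so the ready set is {1, 5, 9}; 1 is listed earlier → 1.
Ready: 5 and 9. 5 is listed earlier → 5.
That leaves 9 as the only ready step → 9.
Next only 2 has its prerequisites met → 2.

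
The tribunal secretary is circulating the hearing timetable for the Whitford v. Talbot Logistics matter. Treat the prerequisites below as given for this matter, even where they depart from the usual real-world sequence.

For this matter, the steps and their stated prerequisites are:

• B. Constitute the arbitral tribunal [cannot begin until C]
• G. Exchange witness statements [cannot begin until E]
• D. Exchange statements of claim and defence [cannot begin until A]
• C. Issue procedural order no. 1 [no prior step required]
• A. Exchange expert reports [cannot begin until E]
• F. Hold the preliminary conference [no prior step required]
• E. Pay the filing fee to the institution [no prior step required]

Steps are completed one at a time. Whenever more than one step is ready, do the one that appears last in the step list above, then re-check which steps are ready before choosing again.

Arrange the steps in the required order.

E, F, A, C, D, G, B

Nothing is required for E, F and C. E is listed later → E first.
Ready: F, A, C and G. F is listed later → F.
A, C and G are all available; A is listed later → A.
Ready: C, D and G. C is listed later → C.
D, G and B are all available; D is listed later → D.
Now G and B have their prerequisites met. G is listed later, so G next.
B needed C, now all done → B.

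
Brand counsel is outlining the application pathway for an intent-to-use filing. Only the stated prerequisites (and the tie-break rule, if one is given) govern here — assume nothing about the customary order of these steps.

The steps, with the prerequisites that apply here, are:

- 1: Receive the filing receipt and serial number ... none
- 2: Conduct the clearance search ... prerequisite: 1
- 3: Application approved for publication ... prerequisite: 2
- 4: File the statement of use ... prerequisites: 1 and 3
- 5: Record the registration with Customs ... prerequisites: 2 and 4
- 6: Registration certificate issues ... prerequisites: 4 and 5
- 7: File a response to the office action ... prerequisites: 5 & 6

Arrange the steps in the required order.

1, 2, 3, 4, 5, 6, 7

Only 1 has no prerequisites, so it is first.
2 needed 1, now all done → 2.
3 needed 2, now all done → 3.
4 needed 1 and 3, now all done → 4.
5 is the only step now ready → 5.
That leaves 6 as the only ready step → 6.
That leaves 7 as the only ready step → 7.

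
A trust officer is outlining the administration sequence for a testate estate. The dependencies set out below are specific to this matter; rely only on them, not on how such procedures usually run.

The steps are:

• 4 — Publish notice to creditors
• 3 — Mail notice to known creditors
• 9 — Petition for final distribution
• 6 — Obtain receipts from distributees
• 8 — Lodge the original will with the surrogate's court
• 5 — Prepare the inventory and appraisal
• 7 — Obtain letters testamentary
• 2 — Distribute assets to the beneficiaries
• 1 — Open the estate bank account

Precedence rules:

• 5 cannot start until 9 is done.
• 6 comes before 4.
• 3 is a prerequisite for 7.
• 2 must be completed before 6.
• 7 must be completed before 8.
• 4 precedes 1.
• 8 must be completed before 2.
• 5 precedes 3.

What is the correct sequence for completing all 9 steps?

Only 9 has no prerequisites, so it is first.
5 needed 9, now all done → 5.
3 needed 5, now all done → 3.
7 needed 3, now all done → 7.
8 needed 7, now all done → 8.
2 needed 8, now all done → 2.
That leaves 6 as the only ready step → 6.
4 needed 6, now all done → 4.
Next only 1 has its prerequisites met → 1.

9 → 5 → 3 → 7 → 8 → 2 → 6 → 4 → 1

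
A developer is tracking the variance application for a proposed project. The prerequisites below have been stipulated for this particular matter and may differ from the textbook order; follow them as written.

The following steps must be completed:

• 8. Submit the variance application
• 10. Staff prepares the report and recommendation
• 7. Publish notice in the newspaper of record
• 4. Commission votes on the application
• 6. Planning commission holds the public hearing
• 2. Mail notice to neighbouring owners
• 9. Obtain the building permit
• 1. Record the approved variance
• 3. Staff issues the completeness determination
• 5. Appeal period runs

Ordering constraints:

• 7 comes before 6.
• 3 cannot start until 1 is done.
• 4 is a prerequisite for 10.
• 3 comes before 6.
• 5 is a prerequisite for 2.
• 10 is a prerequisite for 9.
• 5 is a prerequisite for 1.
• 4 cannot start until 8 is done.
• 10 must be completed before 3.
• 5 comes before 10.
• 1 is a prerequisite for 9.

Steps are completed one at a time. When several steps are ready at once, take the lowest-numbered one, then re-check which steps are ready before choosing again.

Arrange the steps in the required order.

5, 7 and 8 have no prerequisites; 5 has the earlier label, so 5 is first.
Now 1, 2, 7 and 8 have their prerequisites met. 1 has the earlier label, so 1 next.
2, 7 and 8 are all available; 2 has the earlier label → 2.
7 and 8 are both available; 7 has the earlier label → 7.
8 is the only step now ready → 8.
That leaves 4 as the only ready step → 4.
That leaves 10 as the only ready step → 10.
Now 3 and 9 have their prerequisites met. 3 has the earlier label, so 3 next.
6 and 9 are both available; 6 has the earlier label → 6.
Next only 9 has its prerequisites met → 9.

5 1 2 7 8 4 10 3 6 9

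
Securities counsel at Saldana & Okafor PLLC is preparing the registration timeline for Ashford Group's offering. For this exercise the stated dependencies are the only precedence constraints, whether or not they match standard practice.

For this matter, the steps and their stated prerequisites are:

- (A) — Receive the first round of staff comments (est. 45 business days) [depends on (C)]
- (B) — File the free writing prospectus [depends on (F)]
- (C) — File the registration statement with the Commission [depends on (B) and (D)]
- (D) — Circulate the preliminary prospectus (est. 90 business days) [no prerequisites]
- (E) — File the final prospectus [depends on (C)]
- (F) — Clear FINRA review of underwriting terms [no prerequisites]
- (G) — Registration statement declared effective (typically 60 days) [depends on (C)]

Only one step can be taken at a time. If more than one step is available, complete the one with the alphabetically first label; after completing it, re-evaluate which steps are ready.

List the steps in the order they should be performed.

Nothing is required for (D) and (F). (D) has the earlier label → (D) first.
(F) is the only step now ready → (F).
Next only (B) has its prerequisites met → (B).
(C) needed (B) and (D), now all done → (C).
Now (A), (E) and (G) have their prerequisites met. (A) has the earlier label, so (A) next.
(E) and (G) are both available; (E) has the earlier label → (E).
Next only (G) has its prerequisites met → (G).

(D) → (F) → (B) → (C) → (A) → (E) → (G)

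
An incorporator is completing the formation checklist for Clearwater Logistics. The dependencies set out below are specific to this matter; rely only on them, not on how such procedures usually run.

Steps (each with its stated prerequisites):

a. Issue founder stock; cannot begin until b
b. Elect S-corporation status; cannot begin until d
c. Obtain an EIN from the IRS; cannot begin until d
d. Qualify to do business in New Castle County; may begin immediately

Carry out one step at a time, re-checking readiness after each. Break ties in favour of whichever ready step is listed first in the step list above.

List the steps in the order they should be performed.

Only d has no prerequisites, so it is first.
b and c are both available; b is listed earlier → b.
Now a and c have their prerequisites met. a is listed earlier, so a next.
c needed d, now all done → c.

d, b, a, c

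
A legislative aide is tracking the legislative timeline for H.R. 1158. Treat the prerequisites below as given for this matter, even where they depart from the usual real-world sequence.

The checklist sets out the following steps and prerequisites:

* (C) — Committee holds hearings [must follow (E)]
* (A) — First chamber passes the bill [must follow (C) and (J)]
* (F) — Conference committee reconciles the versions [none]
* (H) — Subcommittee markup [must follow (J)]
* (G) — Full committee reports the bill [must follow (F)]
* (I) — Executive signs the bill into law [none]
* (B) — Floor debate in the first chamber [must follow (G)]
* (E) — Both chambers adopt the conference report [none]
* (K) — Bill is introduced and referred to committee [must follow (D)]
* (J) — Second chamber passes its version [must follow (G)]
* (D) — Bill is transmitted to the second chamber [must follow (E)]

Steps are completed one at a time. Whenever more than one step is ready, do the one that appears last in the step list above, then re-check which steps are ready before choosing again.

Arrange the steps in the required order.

(E), (D), (K), (I), (F), (G), (J), (B), (H), (C), (A)

(E), (I) and (F) have no prerequisites; (E) is listed later, so (E) is first.
(D) and (C) now also ready, so the ready set is {(D), (I), (F), (C)}; (D) is listed later → (D).
(K), (I), (F) and (C) are all available; (K) is listed later → (K).
Now (I), (F) and (C) have their prerequisites met. (I) is listed later, so (I) next.
(F) and (C) are both available; (F) is listed later → (F).
(G) now also ready, so the ready set is {(G), (C)}; (G) is listed later → (G).
(J) and (B) now also ready, so the ready set is {(J), (B), (C)}; (J) is listed later → (J).
(B), (H) and (C) are all available; (B) is listed later → (B).
Ready: (H) and (C). (H) is listed later → (H).
That leaves (C) as the only ready step → (C).
That leaves (A) as the only ready step → (A).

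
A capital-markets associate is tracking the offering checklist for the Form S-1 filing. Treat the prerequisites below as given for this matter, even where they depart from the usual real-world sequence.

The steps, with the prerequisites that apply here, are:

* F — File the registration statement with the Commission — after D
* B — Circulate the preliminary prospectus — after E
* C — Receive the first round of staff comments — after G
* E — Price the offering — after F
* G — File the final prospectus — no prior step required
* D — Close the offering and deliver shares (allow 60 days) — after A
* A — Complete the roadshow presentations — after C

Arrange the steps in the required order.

Only G has no prerequisites, so it is first.
That leaves C as the only ready step → C.
A needed C, now all done → A.
That leaves D as the only ready step → D.
Next only F has its prerequisites met → F.
Next only E has its prerequisites met → E.
B is the only step now ready → B.

G, C, A, D, F, E, B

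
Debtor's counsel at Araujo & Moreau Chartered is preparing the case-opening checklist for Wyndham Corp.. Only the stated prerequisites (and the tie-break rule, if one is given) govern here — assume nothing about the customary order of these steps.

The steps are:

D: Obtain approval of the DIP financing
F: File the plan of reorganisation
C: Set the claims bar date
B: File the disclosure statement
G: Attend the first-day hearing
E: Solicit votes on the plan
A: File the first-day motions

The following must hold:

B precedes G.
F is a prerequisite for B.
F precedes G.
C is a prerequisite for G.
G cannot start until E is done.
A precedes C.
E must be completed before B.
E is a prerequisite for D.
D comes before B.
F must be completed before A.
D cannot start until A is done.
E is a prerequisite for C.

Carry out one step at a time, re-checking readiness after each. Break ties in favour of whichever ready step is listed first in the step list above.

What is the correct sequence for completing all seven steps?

F → E → A → D → C → B → G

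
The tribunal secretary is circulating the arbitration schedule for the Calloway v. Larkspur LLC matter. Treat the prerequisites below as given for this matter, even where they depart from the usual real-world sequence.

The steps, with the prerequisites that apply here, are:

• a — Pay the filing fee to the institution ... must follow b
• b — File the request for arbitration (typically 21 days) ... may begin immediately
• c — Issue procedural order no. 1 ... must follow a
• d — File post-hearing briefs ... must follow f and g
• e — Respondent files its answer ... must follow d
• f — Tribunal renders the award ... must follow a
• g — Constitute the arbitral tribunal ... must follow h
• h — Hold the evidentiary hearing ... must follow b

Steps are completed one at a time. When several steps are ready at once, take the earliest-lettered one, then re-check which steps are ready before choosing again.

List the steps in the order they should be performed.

b has no prerequisites → b first.
a and h are both available; a has the earlier label → a.
c and f now also ready, so the ready set is {c, f, h}; c has the earlier label → c.
Now f and h have their prerequisites met. f has the earlier label, so f next.
h is the only step now ready → h.
That leaves g as the only ready step → g.
d needed f and g, now all done → d.
e needed d, now all done → e.

b → a → c → f → h → g → d → e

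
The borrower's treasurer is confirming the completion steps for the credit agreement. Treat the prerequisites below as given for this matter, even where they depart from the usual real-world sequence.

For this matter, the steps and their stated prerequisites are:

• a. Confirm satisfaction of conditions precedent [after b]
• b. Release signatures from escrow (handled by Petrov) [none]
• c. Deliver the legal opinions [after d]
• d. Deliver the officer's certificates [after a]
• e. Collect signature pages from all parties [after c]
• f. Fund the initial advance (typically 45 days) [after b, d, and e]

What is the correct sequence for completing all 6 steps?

b, a, d, c, e, f

b has no prerequisites → b first.
a needed b, now all done → a.
Next only d has its prerequisites met → d.
That leaves c as the only ready step → c.
e is the only step now ready → e.
f needed b, d and e, now all done → f.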